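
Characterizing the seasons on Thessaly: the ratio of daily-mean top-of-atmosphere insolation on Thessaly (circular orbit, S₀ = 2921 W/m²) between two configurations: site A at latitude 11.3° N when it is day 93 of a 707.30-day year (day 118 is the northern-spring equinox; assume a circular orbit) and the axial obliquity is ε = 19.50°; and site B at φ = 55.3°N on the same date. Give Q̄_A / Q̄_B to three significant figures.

— Configuration A (φ=+11.3°):
Solar longitude: λ_s = 360° × (93 − 118)/707.30 = -12.724°, i.e. -12.724° + 360° = 347.276°.
sin δ = sin 19.50° × sin 347.276° = -0.07353, so δ = -4.216°.
cos H₀ = −tan(+11.3°) tan(-4.216°) = 0.0147, H₀ = 1.5561 rad.
Bracket: H₀ sin φ sin δ + cos φ cos δ sin H₀ = 1.5561×0.19595×-0.07353 + 0.98061×0.99729×0.99989 = -0.022421 + 0.977845 = 0.955424.
Q̄ = (S₀/π) × [bracket] = (2921/π) × 0.955424 = 888.34 W/m².
— Configuration B (φ=+55.3°):
cos H₀ = −tan(+55.3°) tan(-4.216°) = 0.1065, H₀ = 1.4641 rad.
Bracket: H₀ sin φ sin δ + cos φ cos δ sin H₀ = 1.4641×0.82214×-0.07353 + 0.56928×0.99729×0.99432 = -0.088508 + 0.564513 = 0.476005.
Q̄ = (S₀/π) × [bracket] = (2921/π) × 0.476005 = 442.58 W/m².
Ratio Q̄_A / Q̄_B = 888.34 / 442.58 = 2.007.

Q̄_A / Q̄_B ≈ 2.01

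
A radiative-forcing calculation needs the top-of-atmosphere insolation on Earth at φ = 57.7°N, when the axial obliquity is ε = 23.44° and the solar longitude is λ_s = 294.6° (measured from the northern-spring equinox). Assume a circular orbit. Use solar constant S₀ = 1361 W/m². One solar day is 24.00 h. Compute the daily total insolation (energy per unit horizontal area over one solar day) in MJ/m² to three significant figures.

4.31 MJ/m²

Solar declination: sin δ = sin ε · sin λ_s = sin 23.44° × sin 294.6° = -0.36168, so δ = -21.204°.
cos H₀ = −tan(+57.7°) tan(-21.204°) = 0.6137, H₀ = 0.9101 rad.
Bracket: H₀ sin φ sin δ + cos φ cos δ sin H₀ = 0.9101×0.84526×-0.36168 + 0.53435×0.93230×0.78956 = -0.278230 + 0.393339 = 0.115109.
Q̄ = (S₀/π) × [bracket] = (1361/π) × 0.115109 = 49.867 W/m².
Daily total = Q̄ × 24.00 h × 3600 s/h = 49.867 × 24.00 × 3600 / 10⁶ = 4.309 MJ/m².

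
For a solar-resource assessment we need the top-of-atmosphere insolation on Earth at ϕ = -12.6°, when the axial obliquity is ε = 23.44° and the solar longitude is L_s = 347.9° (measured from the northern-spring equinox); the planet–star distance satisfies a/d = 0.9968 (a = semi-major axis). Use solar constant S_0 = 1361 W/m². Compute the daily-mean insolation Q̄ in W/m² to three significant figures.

Q̄ ≈ 431 W/m²

Solar declination: sin δ = sin ε · sin L_s = sin 23.44° × sin 347.9° = -0.08338, so δ = -4.783°.
cos h₀ = −tan(-12.6°) tan(-4.783°) = -0.0187, h₀ = 1.5895 rad.
Bracket: h₀ sin ϕ sin δ + cos ϕ cos δ sin h₀ = 1.5895×-0.21814×-0.08338 + 0.97592×0.99652×0.99983 = 0.028911 + 0.972358 = 1.001269.
Inverse-square distance factor (a/d)² = 0.9968² = 0.993610.
Q̄ = (S_0/π) × 0.993610 × [bracket] = (1361/π) × 0.993610 × 1.001269 = 431.0 W/m².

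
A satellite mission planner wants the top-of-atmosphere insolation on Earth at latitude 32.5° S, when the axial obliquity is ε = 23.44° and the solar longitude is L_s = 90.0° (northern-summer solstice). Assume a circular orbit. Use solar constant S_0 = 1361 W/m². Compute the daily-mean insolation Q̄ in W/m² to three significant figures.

Q̄ ≈ 203 W/m²

Solar declination: sin δ = sin ε · sin L_s = sin 23.44° × sin 90.0° = 0.39779, so δ = +23.440°.
cos h₀ = −tan(-32.5°) tan(+23.440°) = 0.2762, h₀ = 1.2909 rad.
Bracket: h₀ sin ϕ sin δ + cos ϕ cos δ sin h₀ = 1.2909×-0.53730×0.39779 + 0.84339×0.91748×0.96110 = -0.275907 + 0.743693 = 0.467786.
Q̄ = (S_0/π) × [bracket] = (1361/π) × 0.467786 = 202.7 W/m².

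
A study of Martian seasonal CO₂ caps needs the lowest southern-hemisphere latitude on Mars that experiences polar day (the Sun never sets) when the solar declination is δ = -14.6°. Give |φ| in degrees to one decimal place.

|φ| = 75.4°

Polar day requires cos H₀ = −tan φ tan δ ≤ −1, i.e. tan φ tan δ ≥ 1.
The boundary is |tan φ| · |tan δ| = 1, so |φ| = 90° − |δ| = 90° − 14.6° = 75.4° in the southern hemisphere.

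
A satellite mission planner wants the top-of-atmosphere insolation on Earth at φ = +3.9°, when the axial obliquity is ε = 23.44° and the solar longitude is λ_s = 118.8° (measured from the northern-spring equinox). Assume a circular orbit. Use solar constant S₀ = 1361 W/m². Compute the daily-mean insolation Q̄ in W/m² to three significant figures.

Solar declination: sin δ = sin ε · sin λ_s = sin 23.44° × sin 118.8° = 0.34858, so δ = +20.401°.
cos H₀ = −tan(+3.9°) tan(+20.401°) = -0.0254, H₀ = 1.5962 rad.
Bracket: H₀ sin φ sin δ + cos φ cos δ sin H₀ = 1.5962×0.06802×0.34858 + 0.99768×0.93728×0.99968 = 0.037847 + 0.934806 = 0.972653.
Q̄ = (S₀/π) × [bracket] = (1361/π) × 0.972653 = 421.4 W/m².

Q̄ ≈ 421 W/m²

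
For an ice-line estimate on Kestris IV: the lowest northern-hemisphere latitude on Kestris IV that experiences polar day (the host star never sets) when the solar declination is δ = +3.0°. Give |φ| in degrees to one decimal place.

Polar day requires cos H₀ = −tan φ tan δ ≤ −1, i.e. tan φ tan δ ≥ 1.
The boundary is |tan φ| · |tan δ| = 1, so |φ| = 90° − |δ| = 90° − 3.0° = 87.0° in the northern hemisphere.

|φ| = 87.0°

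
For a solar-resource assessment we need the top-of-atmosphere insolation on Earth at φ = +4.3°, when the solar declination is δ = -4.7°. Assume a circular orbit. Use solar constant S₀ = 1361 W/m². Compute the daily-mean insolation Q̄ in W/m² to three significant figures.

Q̄ ≈ 426 W/m²

cos H₀ = −tan(+4.3°) tan(-4.700°) = 0.0062, H₀ = 1.5646 rad.
Bracket: H₀ sin φ sin δ + cos φ cos δ sin H₀ = 1.5646×0.07498×-0.08194 + 0.99719×0.99664×0.99998 = -0.009613 + 0.993820 = 0.984207.
Q̄ = (S₀/π) × [bracket] = (1361/π) × 0.984207 = 426.4 W/m².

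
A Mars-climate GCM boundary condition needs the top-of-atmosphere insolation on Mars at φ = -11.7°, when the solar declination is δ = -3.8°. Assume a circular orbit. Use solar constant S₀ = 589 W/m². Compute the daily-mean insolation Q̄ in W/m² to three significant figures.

cos H₀ = −tan(-11.7°) tan(-3.800°) = -0.0138, H₀ = 1.5846 rad.
Bracket: H₀ sin φ sin δ + cos φ cos δ sin H₀ = 1.5846×-0.20279×-0.06627 + 0.97922×0.99780×0.99991 = 0.021295 + 0.976978 = 0.998273.
Q̄ = (S₀/π) × [bracket] = (589/π) × 0.998273 = 187.2 W/m².

Q̄ ≈ 187 W/m²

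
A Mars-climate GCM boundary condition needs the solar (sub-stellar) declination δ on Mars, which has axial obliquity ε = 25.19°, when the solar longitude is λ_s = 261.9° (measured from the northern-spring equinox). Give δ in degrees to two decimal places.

δ = -24.92°

sin δ = sin ε · sin λ_s = sin 25.19° × sin 261.9° = -0.421375.
δ = arcsin(-0.421375) = -24.92°.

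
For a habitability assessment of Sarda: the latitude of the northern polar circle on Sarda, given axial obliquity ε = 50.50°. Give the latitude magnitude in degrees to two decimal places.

The polar circle is the lowest latitude that experiences at least one full rotation of continuous daylight at the northern-summer solstice; it lies at |ϕ| = 90° − ε = 90° − 50.50° = 39.50°.

39.50°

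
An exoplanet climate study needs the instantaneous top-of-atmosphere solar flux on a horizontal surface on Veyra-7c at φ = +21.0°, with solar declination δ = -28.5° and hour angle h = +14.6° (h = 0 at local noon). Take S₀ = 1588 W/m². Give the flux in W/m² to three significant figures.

989 W/m²

cos θ_z = sin φ sin δ + cos φ cos δ cos h = -0.170998 + 0.793954 = 0.622956.
Flux = S₀ · cos θ_z = 1588 × 0.622956 = 989.3 W/m².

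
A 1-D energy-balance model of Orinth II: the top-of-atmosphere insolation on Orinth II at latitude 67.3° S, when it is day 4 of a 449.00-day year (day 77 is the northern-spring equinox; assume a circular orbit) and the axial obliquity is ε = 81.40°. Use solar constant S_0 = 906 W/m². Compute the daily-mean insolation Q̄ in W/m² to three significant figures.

Solar longitude: L_s = 360° × (4 − 77)/449.00 = -58.530°, i.e. -58.530° + 360° = 301.470°.
sin δ = sin 81.40° × sin 301.470° = -0.84332, so δ = -57.493°.
cos h₀ = −tan(-67.3°) tan(-57.493°) = -3.7514 ≤ −1 ⇒ polar day, h₀ = π.
Bracket: h₀ sin ϕ sin δ + cos ϕ cos δ sin h₀ = 3.1416×-0.92254×-0.84332 + 0.38591×0.53740×0.00000 = 2.444154 + 0.000000 = 2.444154.
Q̄ = (S_0/π) × [bracket] = (906/π) × 2.444154 = 704.9 W/m².

Q̄ ≈ 705 W/m²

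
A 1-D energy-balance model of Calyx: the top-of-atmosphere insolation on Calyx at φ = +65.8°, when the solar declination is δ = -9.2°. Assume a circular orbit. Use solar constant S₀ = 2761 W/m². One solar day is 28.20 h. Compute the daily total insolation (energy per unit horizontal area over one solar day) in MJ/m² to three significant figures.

cos H₀ = −tan(+65.8°) tan(-9.200°) = 0.3604, H₀ = 1.2021 rad.
Bracket: H₀ sin φ sin δ + cos φ cos δ sin H₀ = 1.2021×0.91212×-0.15988 + 0.40992×0.98714×0.93280 = -0.175302 + 0.377456 = 0.202154.
Q̄ = (S₀/π) × [bracket] = (2761/π) × 0.202154 = 177.66 W/m².
Daily total = Q̄ × 28.20 h × 3600 s/h = 177.66 × 28.20 × 3600 / 10⁶ = 18.04 MJ/m².

18.0 MJ/m²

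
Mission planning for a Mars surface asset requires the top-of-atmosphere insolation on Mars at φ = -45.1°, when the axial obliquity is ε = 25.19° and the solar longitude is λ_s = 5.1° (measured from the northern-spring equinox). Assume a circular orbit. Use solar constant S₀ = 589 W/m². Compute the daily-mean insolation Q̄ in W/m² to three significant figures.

Solar declination: sin δ = sin ε · sin λ_s = sin 25.19° × sin 5.1° = 0.03784, so δ = +2.168°.
cos H₀ = −tan(-45.1°) tan(+2.168°) = 0.0380, H₀ = 1.5328 rad.
Bracket: H₀ sin φ sin δ + cos φ cos δ sin H₀ = 1.5328×-0.70834×0.03784 + 0.70587×0.99928×0.99928 = -0.041085 + 0.704854 = 0.663769.
Q̄ = (S₀/π) × [bracket] = (589/π) × 0.663769 = 124.4 W/m².

Q̄ ≈ 124 W/m²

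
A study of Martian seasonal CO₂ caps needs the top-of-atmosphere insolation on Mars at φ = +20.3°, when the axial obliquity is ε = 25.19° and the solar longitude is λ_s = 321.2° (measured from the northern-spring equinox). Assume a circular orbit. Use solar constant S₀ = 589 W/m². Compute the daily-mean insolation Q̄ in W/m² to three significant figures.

Solar declination: sin δ = sin ε · sin λ_s = sin 25.19° × sin 321.2° = -0.26670, so δ = -15.468°.
cos H₀ = −tan(+20.3°) tan(-15.468°) = 0.1024, H₀ = 1.4683 rad.
Bracket: H₀ sin φ sin δ + cos φ cos δ sin H₀ = 1.4683×0.34694×-0.26670 + 0.93789×0.96378×0.99475 = -0.135860 + 0.899174 = 0.763314.
Q̄ = (S₀/π) × [bracket] = (589/π) × 0.763314 = 143.1 W/m².

Q̄ ≈ 143 W/m²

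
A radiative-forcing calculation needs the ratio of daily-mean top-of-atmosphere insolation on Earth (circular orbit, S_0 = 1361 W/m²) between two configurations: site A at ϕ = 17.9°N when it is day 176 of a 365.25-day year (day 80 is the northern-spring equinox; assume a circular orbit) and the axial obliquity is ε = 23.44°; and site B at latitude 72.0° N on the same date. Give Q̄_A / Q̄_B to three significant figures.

Q̄_A / Q̄_B ≈ 0.906

— Configuration A (ϕ=+17.9°):
Solar longitude: L_s = 360° × (176 − 80)/365.25 = 94.620°.
sin δ = sin 23.44° × sin 94.620° = 0.39650, so δ = +23.359°.
cos h₀ = −tan(+17.9°) tan(+23.359°) = -0.1395, h₀ = 1.7108 rad.
Bracket: h₀ sin ϕ sin δ + cos ϕ cos δ sin h₀ = 1.7108×0.30736×0.39650 + 0.95159×0.91804×0.99022 = 0.208492 + 0.865054 = 1.073546.
Q̄ = (S_0/π) × [bracket] = (1361/π) × 1.073546 = 465.08 W/m².
— Configuration B (ϕ=+72.0°):
cos h₀ = −tan(+72.0°) tan(+23.359°) = -1.3292 ≤ −1 ⇒ polar day, h₀ = π.
Bracket: h₀ sin ϕ sin δ + cos ϕ cos δ sin h₀ = 3.1416×0.95106×0.39650 + 0.30902×0.91804×0.00000 = 1.184683 + 0.000000 = 1.184683.
Q̄ = (S_0/π) × [bracket] = (1361/π) × 1.184683 = 513.23 W/m².
Ratio Q̄_A / Q̄_B = 465.08 / 513.23 = 0.9062.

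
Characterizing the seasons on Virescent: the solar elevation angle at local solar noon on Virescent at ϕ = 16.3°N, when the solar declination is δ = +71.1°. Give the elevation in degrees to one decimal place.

At local noon the hour angle is zero, so the zenith angle equals |ϕ − δ| = |+16.3° − (+71.100°)| = 54.800°.
Elevation = 90° − 54.800° = 35.2°.

35.2°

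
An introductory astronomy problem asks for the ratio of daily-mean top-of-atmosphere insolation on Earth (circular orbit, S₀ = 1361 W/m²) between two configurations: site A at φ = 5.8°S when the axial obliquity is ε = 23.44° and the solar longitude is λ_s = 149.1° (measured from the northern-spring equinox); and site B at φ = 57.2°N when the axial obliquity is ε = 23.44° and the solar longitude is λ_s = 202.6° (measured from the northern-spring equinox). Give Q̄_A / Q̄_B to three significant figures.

— Configuration A (φ=-5.8°):
Solar declination: sin δ = sin ε · sin λ_s = sin 23.44° × sin 149.1° = 0.20428, so δ = +11.787°.
cos H₀ = −tan(-5.8°) tan(+11.787°) = 0.0212, H₀ = 1.5496 rad.
Bracket: H₀ sin φ sin δ + cos φ cos δ sin H₀ = 1.5496×-0.10106×0.20428 + 0.99488×0.97891×0.99978 = -0.031991 + 0.973684 = 0.941693.
Q̄ = (S₀/π) × [bracket] = (1361/π) × 0.941693 = 407.96 W/m².
— Configuration B (φ=+57.2°):
Solar declination: sin δ = sin ε · sin λ_s = sin 23.44° × sin 202.6° = -0.15287, so δ = -8.793°.
cos H₀ = −tan(+57.2°) tan(-8.793°) = 0.2400, H₀ = 1.3284 rad.
Bracket: H₀ sin φ sin δ + cos φ cos δ sin H₀ = 1.3284×0.84057×-0.15287 + 0.54171×0.98825×0.97077 = -0.170697 + 0.519697 = 0.349000.
Q̄ = (S₀/π) × [bracket] = (1361/π) × 0.349000 = 151.19 W/m².
Ratio Q̄_A / Q̄_B = 407.96 / 151.19 = 2.698.

Q̄_A / Q̄_B ≈ 2.70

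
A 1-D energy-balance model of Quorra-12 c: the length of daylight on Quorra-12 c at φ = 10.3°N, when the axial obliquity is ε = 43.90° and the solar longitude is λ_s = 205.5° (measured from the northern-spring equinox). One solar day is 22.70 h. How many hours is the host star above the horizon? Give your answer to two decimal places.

10.94 h

Solar declination: sin δ = sin ε · sin λ_s = sin 43.90° × sin 205.5° = -0.29852, so δ = -17.369°.
cos H₀ = −tan φ · tan δ = −tan(+10.3°) × tan(-17.369°) = 0.0568, so H₀ = 1.5139 rad = 86.74°.
Daylight = 2H₀/(2π) × 22.70 h = (1.5139/π) × 22.70 = 10.94 h.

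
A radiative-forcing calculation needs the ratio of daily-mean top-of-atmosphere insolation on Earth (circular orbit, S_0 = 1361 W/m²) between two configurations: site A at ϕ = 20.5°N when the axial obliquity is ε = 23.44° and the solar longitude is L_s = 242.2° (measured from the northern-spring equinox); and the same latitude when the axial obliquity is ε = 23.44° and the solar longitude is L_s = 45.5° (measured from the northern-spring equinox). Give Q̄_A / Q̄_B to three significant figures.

Q̄_A / Q̄_B ≈ 0.653

— Configuration A (ϕ=+20.5°):
Solar declination: sin δ = sin ε · sin L_s = sin 23.44° × sin 242.2° = -0.35188, so δ = -20.602°.
cos h₀ = −tan(+20.5°) tan(-20.602°) = 0.1405, h₀ = 1.4298 rad.
Bracket: h₀ sin ϕ sin δ + cos ϕ cos δ sin h₀ = 1.4298×0.35021×-0.35188 + 0.93667×0.93605×0.99007 = -0.176197 + 0.868064 = 0.691867.
Q̄ = (S_0/π) × [bracket] = (1361/π) × 0.691867 = 299.73 W/m².
— Configuration B (ϕ=+20.5°):
Solar declination: sin δ = sin ε · sin L_s = sin 23.44° × sin 45.5° = 0.28372, so δ = +16.483°.
cos h₀ = −tan(+20.5°) tan(+16.483°) = -0.1106, h₀ = 1.6816 rad.
Bracket: h₀ sin ϕ sin δ + cos ϕ cos δ sin h₀ = 1.6816×0.35021×0.28372 + 0.93667×0.95891×0.99386 = 0.167086 + 0.892667 = 1.059753.
Q̄ = (S_0/π) × [bracket] = (1361/π) × 1.059753 = 459.11 W/m².
Ratio Q̄_A / Q̄_B = 299.73 / 459.11 = 0.6529.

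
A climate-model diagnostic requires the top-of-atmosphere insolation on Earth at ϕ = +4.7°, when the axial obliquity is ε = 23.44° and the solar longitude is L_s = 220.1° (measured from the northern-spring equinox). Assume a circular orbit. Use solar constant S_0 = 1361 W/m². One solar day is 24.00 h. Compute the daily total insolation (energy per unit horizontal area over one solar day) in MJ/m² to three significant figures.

34.8 MJ/m²

Solar declination: sin δ = sin ε · sin L_s = sin 23.44° × sin 220.1° = -0.25622, so δ = -14.846°.
cos h₀ = −tan(+4.7°) tan(-14.846°) = 0.0218, h₀ = 1.5490 rad.
Bracket: h₀ sin ϕ sin δ + cos ϕ cos δ sin h₀ = 1.5490×0.08194×-0.25622 + 0.99664×0.96662×0.99976 = -0.032521 + 0.963141 = 0.930620.
Q̄ = (S_0/π) × [bracket] = (1361/π) × 0.930620 = 403.16 W/m².
Daily total = Q̄ × 24.00 h × 3600 s/h = 403.16 × 24.00 × 3600 / 10⁶ = 34.83 MJ/m².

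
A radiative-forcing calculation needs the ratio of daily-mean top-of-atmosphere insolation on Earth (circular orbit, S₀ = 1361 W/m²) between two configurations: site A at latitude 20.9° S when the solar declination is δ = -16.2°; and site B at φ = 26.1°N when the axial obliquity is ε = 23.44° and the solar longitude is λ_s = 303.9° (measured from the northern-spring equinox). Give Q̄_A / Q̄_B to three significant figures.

— Configuration A (φ=-20.9°):
cos H₀ = −tan(-20.9°) tan(-16.200°) = -0.1109, H₀ = 1.6820 rad.
Bracket: H₀ sin φ sin δ + cos φ cos δ sin H₀ = 1.6820×-0.35674×-0.27899 + 0.93420×0.96029×0.99383 = 0.167404 + 0.891568 = 1.058972.
Q̄ = (S₀/π) × [bracket] = (1361/π) × 1.058972 = 458.77 W/m².
— Configuration B (φ=+26.1°):
Solar declination: sin δ = sin ε · sin λ_s = sin 23.44° × sin 303.9° = -0.33017, so δ = -19.279°.
cos H₀ = −tan(+26.1°) tan(-19.279°) = 0.1714, H₀ = 1.3986 rad.
Bracket: H₀ sin φ sin δ + cos φ cos δ sin H₀ = 1.3986×0.43994×-0.33017 + 0.89803×0.94392×0.98521 = -0.203154 + 0.835131 = 0.631977.
Q̄ = (S₀/π) × [bracket] = (1361/π) × 0.631977 = 273.78 W/m².
Ratio Q̄_A / Q̄_B = 458.77 / 273.78 = 1.676.

Q̄_A / Q̄_B ≈ 1.68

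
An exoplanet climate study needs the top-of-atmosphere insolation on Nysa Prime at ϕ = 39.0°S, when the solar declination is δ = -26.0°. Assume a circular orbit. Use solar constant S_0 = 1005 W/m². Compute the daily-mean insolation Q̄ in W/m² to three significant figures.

cos h₀ = −tan(-39.0°) tan(-26.000°) = -0.3950, h₀ = 1.9768 rad.
Bracket: h₀ sin ϕ sin δ + cos ϕ cos δ sin h₀ = 1.9768×-0.62932×-0.43837 + 0.77715×0.89879×0.91870 = 0.545350 + 0.641707 = 1.187057.
Q̄ = (S_0/π) × [bracket] = (1005/π) × 1.187057 = 379.7 W/m².

Q̄ ≈ 380 W/m²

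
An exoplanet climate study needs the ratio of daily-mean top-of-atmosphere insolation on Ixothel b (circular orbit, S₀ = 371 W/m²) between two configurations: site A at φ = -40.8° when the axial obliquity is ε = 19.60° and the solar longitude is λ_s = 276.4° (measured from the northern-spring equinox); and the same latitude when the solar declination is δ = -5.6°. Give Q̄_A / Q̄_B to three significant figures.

Q̄_A / Q̄_B ≈ 1.27

— Configuration A (φ=-40.8°):
Solar declination: sin δ = sin ε · sin λ_s = sin 19.60° × sin 276.4° = -0.33336, so δ = -19.473°.
cos H₀ = −tan(-40.8°) tan(-19.473°) = -0.3052, H₀ = 1.8810 rad.
Bracket: H₀ sin φ sin δ + cos φ cos δ sin H₀ = 1.8810×-0.65342×-0.33336 + 0.75700×0.94280×0.95229 = 0.409727 + 0.679649 = 1.089376.
Q̄ = (S₀/π) × [bracket] = (371/π) × 1.089376 = 128.65 W/m².
— Configuration B (φ=-40.8°):
cos H₀ = −tan(-40.8°) tan(-5.600°) = -0.0846, H₀ = 1.6555 rad.
Bracket: H₀ sin φ sin δ + cos φ cos δ sin H₀ = 1.6555×-0.65342×-0.09758 + 0.75700×0.99523×0.99641 = 0.105556 + 0.750684 = 0.856240.
Q̄ = (S₀/π) × [bracket] = (371/π) × 0.856240 = 101.12 W/m².
Ratio Q̄_A / Q̄_B = 128.65 / 101.12 = 1.272.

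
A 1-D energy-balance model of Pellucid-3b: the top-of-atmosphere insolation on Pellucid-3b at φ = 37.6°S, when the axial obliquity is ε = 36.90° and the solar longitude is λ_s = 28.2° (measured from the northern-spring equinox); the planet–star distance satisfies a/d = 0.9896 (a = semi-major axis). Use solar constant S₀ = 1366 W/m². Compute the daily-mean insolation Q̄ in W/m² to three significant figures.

Q̄ ≈ 216 W/m²

Solar declination: sin δ = sin ε · sin λ_s = sin 36.90° × sin 28.2° = 0.28373, so δ = +16.483°.
cos H₀ = −tan(-37.6°) tan(+16.483°) = 0.2279, H₀ = 1.3409 rad.
Bracket: H₀ sin φ sin δ + cos φ cos δ sin H₀ = 1.3409×-0.61015×0.28373 + 0.79229×0.95890×0.97369 = -0.232134 + 0.739738 = 0.507604.
Inverse-square distance factor (a/d)² = 0.9896² = 0.979308.
Q̄ = (S₀/π) × 0.979308 × [bracket] = (1366/π) × 0.979308 × 0.507604 = 216.1 W/m².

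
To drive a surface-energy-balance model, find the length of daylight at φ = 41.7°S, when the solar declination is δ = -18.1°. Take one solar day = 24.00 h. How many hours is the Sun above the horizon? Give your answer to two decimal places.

14.26 h

cos H₀ = −tan φ · tan δ = −tan(-41.7°) × tan(-18.100°) = -0.2912, so H₀ = 1.8663 rad = 106.93°.
Daylight = 2H₀/(2π) × 24.00 h = (1.8663/π) × 24.00 = 14.26 h.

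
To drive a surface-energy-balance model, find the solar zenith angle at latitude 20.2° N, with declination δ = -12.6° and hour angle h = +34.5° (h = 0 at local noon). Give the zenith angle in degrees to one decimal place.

cos θ_z = sin ϕ sin δ + cos ϕ cos δ cos h = -0.075324 + 0.754810 = 0.679486.
θ_z = arccos(0.679486) = 47.2°.

θ_z = 47.2°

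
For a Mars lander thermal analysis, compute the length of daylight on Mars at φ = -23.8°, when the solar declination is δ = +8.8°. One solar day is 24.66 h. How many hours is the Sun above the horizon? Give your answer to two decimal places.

cos H₀ = −tan φ · tan δ = −tan(-23.8°) × tan(+8.800°) = 0.0683, so H₀ = 1.5025 rad = 86.08°.
Daylight = 2H₀/(2π) × 24.66 h = (1.5025/π) × 24.66 = 11.79 h.

11.79 h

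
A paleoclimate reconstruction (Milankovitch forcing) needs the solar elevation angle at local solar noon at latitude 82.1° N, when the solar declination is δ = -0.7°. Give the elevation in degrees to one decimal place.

7.2°

At local noon the hour angle is zero, so the zenith angle equals |ϕ − δ| = |+82.1° − (-0.700°)| = 82.800°.
Elevation = 90° − 82.800° = 7.2°.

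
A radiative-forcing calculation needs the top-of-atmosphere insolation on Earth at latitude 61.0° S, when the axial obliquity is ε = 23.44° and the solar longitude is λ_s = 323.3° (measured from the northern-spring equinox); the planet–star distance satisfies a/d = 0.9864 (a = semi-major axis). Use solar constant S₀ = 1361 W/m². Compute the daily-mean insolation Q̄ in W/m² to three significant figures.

Q̄ ≈ 356 W/m²

Solar declination: sin δ = sin ε · sin λ_s = sin 23.44° × sin 323.3° = -0.23773, so δ = -13.753°.
cos H₀ = −tan(-61.0°) tan(-13.753°) = -0.4415, H₀ = 2.0281 rad.
Bracket: H₀ sin φ sin δ + cos φ cos δ sin H₀ = 2.0281×-0.87462×-0.23773 + 0.48481×0.97133×0.89725 = 0.421689 + 0.422524 = 0.844213.
Inverse-square distance factor (a/d)² = 0.9864² = 0.972985.
Q̄ = (S₀/π) × 0.972985 × [bracket] = (1361/π) × 0.972985 × 0.844213 = 355.8 W/m².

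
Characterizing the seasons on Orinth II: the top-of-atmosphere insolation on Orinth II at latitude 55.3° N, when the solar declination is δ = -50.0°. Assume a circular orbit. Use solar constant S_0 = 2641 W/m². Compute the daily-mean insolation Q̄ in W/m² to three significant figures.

cos h₀ = −tan(+55.3°) tan(-50.000°) = 1.7211 ≥ 1 ⇒ polar night, h₀ = 0 and Q̄ = 0.

Q̄ ≈ 0.00 W/m²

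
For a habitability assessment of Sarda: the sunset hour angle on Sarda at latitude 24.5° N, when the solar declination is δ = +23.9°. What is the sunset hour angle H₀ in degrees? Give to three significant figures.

cos H₀ = −tan φ · tan δ = −tan(+24.5°) × tan(+23.900°) = -0.2020, so H₀ = 1.7741 rad = 101.65°.

H₀ = 102°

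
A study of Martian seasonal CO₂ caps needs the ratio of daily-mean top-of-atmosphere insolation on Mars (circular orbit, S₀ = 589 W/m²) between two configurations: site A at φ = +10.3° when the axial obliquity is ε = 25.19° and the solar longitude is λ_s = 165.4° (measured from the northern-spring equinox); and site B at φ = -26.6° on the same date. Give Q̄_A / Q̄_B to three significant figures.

Q̄_A / Q̄_B ≈ 1.24

— Configuration A (φ=+10.3°):
Solar declination: sin δ = sin ε · sin λ_s = sin 25.19° × sin 165.4° = 0.10729, so δ = +6.159°.
cos H₀ = −tan(+10.3°) tan(+6.159°) = -0.0196, H₀ = 1.5904 rad.
Bracket: H₀ sin φ sin δ + cos φ cos δ sin H₀ = 1.5904×0.17880×0.10729 + 0.98389×0.99423×0.99981 = 0.030509 + 0.978027 = 1.008536.
Q̄ = (S₀/π) × [bracket] = (589/π) × 1.008536 = 189.08 W/m².
— Configuration B (φ=-26.6°):
cos H₀ = −tan(-26.6°) tan(+6.159°) = 0.0540, H₀ = 1.5167 rad.
Bracket: H₀ sin φ sin δ + cos φ cos δ sin H₀ = 1.5167×-0.44776×0.10729 + 0.89415×0.99423×0.99854 = -0.072863 + 0.887693 = 0.814830.
Q̄ = (S₀/π) × [bracket] = (589/π) × 0.814830 = 152.77 W/m².
Ratio Q̄_A / Q̄_B = 189.08 / 152.77 = 1.238.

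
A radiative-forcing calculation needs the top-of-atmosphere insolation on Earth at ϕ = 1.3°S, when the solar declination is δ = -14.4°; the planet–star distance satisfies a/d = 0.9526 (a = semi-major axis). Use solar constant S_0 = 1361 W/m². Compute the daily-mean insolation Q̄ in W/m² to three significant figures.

cos h₀ = −tan(-1.3°) tan(-14.400°) = -0.0058, h₀ = 1.5766 rad.
Bracket: h₀ sin ϕ sin δ + cos ϕ cos δ sin h₀ = 1.5766×-0.02269×-0.24869 + 0.99974×0.96858×0.99998 = 0.008896 + 0.968309 = 0.977205.
Inverse-square distance factor (a/d)² = 0.9526² = 0.907447.
Q̄ = (S_0/π) × 0.907447 × [bracket] = (1361/π) × 0.907447 × 0.977205 = 384.2 W/m².

Q̄ ≈ 384 W/m²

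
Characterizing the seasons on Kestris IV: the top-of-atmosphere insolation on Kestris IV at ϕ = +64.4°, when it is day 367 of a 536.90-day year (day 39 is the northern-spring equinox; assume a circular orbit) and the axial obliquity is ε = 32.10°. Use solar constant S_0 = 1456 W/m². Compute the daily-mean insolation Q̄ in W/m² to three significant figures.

Solar longitude: L_s = 360° × (367 − 39)/536.90 = 219.929°.
sin δ = sin 32.10° × sin 219.929° = -0.34107, so δ = -19.942°.
cos h₀ = −tan(+64.4°) tan(-19.942°) = 0.7573, h₀ = 0.7117 rad.
Bracket: h₀ sin ϕ sin δ + cos ϕ cos δ sin h₀ = 0.7117×0.90183×-0.34107 + 0.43209×0.94004×0.65309 = -0.218910 + 0.265273 = 0.046363.
Q̄ = (S_0/π) × [bracket] = (1456/π) × 0.046363 = 21.49 W/m².

Q̄ ≈ 21.5 W/m²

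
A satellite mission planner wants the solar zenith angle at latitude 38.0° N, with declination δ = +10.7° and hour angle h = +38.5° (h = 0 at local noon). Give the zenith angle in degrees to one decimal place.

cos θ_z = sin φ sin δ + cos φ cos δ cos h = 0.114308 + 0.605981 = 0.720289.
θ_z = arccos(0.720289) = 43.9°.

θ_z = 43.9°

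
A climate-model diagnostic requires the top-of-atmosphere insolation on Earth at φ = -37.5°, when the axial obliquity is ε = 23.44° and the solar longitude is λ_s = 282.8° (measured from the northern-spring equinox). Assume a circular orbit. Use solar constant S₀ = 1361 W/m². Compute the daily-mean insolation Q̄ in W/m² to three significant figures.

Q̄ ≈ 494 W/m²

Solar declination: sin δ = sin ε · sin λ_s = sin 23.44° × sin 282.8° = -0.38790, so δ = -22.824°.
cos H₀ = −tan(-37.5°) tan(-22.824°) = -0.3229, H₀ = 1.8996 rad.
Bracket: H₀ sin φ sin δ + cos φ cos δ sin H₀ = 1.8996×-0.60876×-0.38790 + 0.79335×0.92170×0.94642 = 0.448568 + 0.692051 = 1.140619.
Q̄ = (S₀/π) × [bracket] = (1361/π) × 1.140619 = 494.1 W/m².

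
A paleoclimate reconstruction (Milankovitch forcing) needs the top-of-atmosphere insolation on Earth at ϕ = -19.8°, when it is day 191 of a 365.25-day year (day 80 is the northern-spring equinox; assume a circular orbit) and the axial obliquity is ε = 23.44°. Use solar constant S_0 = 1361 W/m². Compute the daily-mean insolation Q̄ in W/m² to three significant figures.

Q̄ ≈ 295 W/m²

Solar longitude: L_s = 360° × (191 − 80)/365.25 = 109.405°.
sin δ = sin 23.44° × sin 109.405° = 0.37519, so δ = +22.036°.
cos h₀ = −tan(-19.8°) tan(+22.036°) = 0.1457, h₀ = 1.4246 rad.
Bracket: h₀ sin ϕ sin δ + cos ϕ cos δ sin h₀ = 1.4246×-0.33874×0.37519 + 0.94088×0.92695×0.98933 = -0.181055 + 0.862843 = 0.681788.
Q̄ = (S_0/π) × [bracket] = (1361/π) × 0.681788 = 295.4 W/m².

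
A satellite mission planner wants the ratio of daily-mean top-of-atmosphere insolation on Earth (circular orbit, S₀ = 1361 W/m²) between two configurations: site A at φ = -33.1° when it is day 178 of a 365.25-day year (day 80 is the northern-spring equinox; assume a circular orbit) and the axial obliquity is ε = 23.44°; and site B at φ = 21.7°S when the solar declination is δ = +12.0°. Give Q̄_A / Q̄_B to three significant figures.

Q̄_A / Q̄_B ≈ 0.583

— Configuration A (φ=-33.1°):
Solar longitude: λ_s = 360° × (178 − 80)/365.25 = 96.591°.
sin δ = sin 23.44° × sin 96.591° = 0.39516, so δ = +23.276°.
cos H₀ = −tan(-33.1°) tan(+23.276°) = 0.2804, H₀ = 1.2866 rad.
Bracket: H₀ sin φ sin δ + cos φ cos δ sin H₀ = 1.2866×-0.54610×0.39516 + 0.83772×0.91861×0.95988 = -0.277644 + 0.738664 = 0.461020.
Q̄ = (S₀/π) × [bracket] = (1361/π) × 0.461020 = 199.72 W/m².
— Configuration B (φ=-21.7°):
cos H₀ = −tan(-21.7°) tan(+12.000°) = 0.0846, H₀ = 1.4861 rad.
Bracket: H₀ sin φ sin δ + cos φ cos δ sin H₀ = 1.4861×-0.36975×0.20791 + 0.92913×0.97815×0.99642 = -0.114244 + 0.905575 = 0.791331.
Q̄ = (S₀/π) × [bracket] = (1361/π) × 0.791331 = 342.82 W/m².
Ratio Q̄_A / Q̄_B = 199.72 / 342.82 = 0.5826.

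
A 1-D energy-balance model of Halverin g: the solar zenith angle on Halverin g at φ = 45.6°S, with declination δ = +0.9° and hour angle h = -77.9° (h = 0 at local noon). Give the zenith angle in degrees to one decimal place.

θ_z = 82.2°

cos θ_z = sin φ sin δ + cos φ cos δ cos h = -0.011222 + 0.146644 = 0.135422.
θ_z = arccos(0.135422) = 82.2°.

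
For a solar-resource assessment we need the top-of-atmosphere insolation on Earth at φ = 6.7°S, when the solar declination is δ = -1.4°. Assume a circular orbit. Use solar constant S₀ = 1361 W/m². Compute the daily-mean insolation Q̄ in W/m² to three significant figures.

cos H₀ = −tan(-6.7°) tan(-1.400°) = -0.0029, H₀ = 1.5737 rad.
Bracket: H₀ sin φ sin δ + cos φ cos δ sin H₀ = 1.5737×-0.11667×-0.02443 + 0.99317×0.99970×1.00000 = 0.004485 + 0.992872 = 0.997357.
Q̄ = (S₀/π) × [bracket] = (1361/π) × 0.997357 = 432.1 W/m².

Q̄ ≈ 432 W/m²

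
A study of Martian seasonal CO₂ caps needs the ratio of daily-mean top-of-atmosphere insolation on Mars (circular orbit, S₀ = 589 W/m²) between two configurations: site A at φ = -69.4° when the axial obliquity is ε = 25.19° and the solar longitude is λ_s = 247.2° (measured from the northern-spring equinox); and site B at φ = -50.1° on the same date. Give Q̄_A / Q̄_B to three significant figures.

Q̄_A / Q̄_B ≈ 1.01

— Configuration A (φ=-69.4°):
Solar declination: sin δ = sin ε · sin λ_s = sin 25.19° × sin 247.2° = -0.39236, so δ = -23.102°.
cos H₀ = −tan(-69.4°) tan(-23.102°) = -1.1349 ≤ −1 ⇒ polar day, H₀ = π.
Bracket: H₀ sin φ sin δ + cos φ cos δ sin H₀ = 3.1416×-0.93606×-0.39236 + 0.35184×0.91981×0.00000 = 1.153823 + 0.000000 = 1.153823.
Q̄ = (S₀/π) × [bracket] = (589/π) × 1.153823 = 216.32 W/m².
— Configuration B (φ=-50.1°):
cos H₀ = −tan(-50.1°) tan(-23.102°) = -0.5102, H₀ = 2.1062 rad.
Bracket: H₀ sin φ sin δ + cos φ cos δ sin H₀ = 2.1062×-0.76717×-0.39236 + 0.64145×0.91981×0.86007 = 0.633981 + 0.507452 = 1.141433.
Q̄ = (S₀/π) × [bracket] = (589/π) × 1.141433 = 214.00 W/m².
Ratio Q̄_A / Q̄_B = 216.32 / 214.00 = 1.011.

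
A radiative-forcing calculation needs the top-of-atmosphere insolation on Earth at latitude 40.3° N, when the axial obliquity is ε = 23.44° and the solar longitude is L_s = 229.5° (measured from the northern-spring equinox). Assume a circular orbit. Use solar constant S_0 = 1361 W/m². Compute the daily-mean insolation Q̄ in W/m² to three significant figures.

Solar declination: sin δ = sin ε · sin L_s = sin 23.44° × sin 229.5° = -0.30248, so δ = -17.607°.
cos h₀ = −tan(+40.3°) tan(-17.607°) = 0.2691, h₀ = 1.2983 rad.
Bracket: h₀ sin ϕ sin δ + cos ϕ cos δ sin h₀ = 1.2983×0.64679×-0.30248 + 0.76267×0.95316×0.96310 = -0.254001 + 0.700122 = 0.446121.
Q̄ = (S_0/π) × [bracket] = (1361/π) × 0.446121 = 193.3 W/m².

Q̄ ≈ 193 W/m²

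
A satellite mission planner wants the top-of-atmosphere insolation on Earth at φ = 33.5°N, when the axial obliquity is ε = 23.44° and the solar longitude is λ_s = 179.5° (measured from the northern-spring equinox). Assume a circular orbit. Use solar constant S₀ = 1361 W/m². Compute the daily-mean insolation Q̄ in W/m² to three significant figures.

Solar declination: sin δ = sin ε · sin λ_s = sin 23.44° × sin 179.5° = 0.00347, so δ = +0.199°.
cos H₀ = −tan(+33.5°) tan(+0.199°) = -0.0023, H₀ = 1.5731 rad.
Bracket: H₀ sin φ sin δ + cos φ cos δ sin H₀ = 1.5731×0.55194×0.00347 + 0.83389×0.99999×1.00000 = 0.003013 + 0.833882 = 0.836895.
Q̄ = (S₀/π) × [bracket] = (1361/π) × 0.836895 = 362.6 W/m².

Q̄ ≈ 363 W/m²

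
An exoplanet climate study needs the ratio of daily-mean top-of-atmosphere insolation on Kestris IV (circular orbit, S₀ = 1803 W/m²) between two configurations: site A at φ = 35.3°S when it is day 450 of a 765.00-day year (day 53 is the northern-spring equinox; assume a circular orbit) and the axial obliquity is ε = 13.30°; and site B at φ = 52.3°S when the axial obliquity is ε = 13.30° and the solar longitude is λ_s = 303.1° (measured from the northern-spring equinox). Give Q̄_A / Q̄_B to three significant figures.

Q̄_A / Q̄_B ≈ 0.979

— Configuration A (φ=-35.3°):
Solar longitude: λ_s = 360° × (450 − 53)/765.00 = 186.824°.
sin δ = sin 13.30° × sin 186.824° = -0.02733, so δ = -1.566°.
cos H₀ = −tan(-35.3°) tan(-1.566°) = -0.0194, H₀ = 1.5902 rad.
Bracket: H₀ sin φ sin δ + cos φ cos δ sin H₀ = 1.5902×-0.57786×-0.02733 + 0.81614×0.99963×0.99981 = 0.025114 + 0.815683 = 0.840797.
Q̄ = (S₀/π) × [bracket] = (1803/π) × 0.840797 = 482.54 W/m².
— Configuration B (φ=-52.3°):
Solar declination: sin δ = sin ε · sin λ_s = sin 13.30° × sin 303.1° = -0.19272, so δ = -11.111°.
cos H₀ = −tan(-52.3°) tan(-11.111°) = -0.2541, H₀ = 1.8277 rad.
Bracket: H₀ sin φ sin δ + cos φ cos δ sin H₀ = 1.8277×-0.79122×-0.19272 + 0.61153×0.98125×0.96718 = 0.278695 + 0.580370 = 0.859065.
Q̄ = (S₀/π) × [bracket] = (1803/π) × 0.859065 = 493.03 W/m².
Ratio Q̄_A / Q̄_B = 482.54 / 493.03 = 0.9787.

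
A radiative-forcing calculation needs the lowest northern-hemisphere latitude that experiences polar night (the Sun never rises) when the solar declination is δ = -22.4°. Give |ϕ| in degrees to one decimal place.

Polar night requires cos h₀ = −tan ϕ tan δ ≥ 1, i.e. tan ϕ tan δ ≤ −1.
The boundary is |tan ϕ| · |tan δ| = 1, so |ϕ| = 90° − |δ| = 90° − 22.4° = 67.6° in the northern hemisphere.

|ϕ| = 67.6°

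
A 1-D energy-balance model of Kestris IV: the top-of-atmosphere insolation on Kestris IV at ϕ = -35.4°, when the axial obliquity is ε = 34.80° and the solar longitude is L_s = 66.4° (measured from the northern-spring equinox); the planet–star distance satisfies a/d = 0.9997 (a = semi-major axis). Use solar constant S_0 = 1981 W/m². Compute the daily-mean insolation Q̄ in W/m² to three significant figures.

Solar declination: sin δ = sin ε · sin L_s = sin 34.80° × sin 66.4° = 0.52298, so δ = +31.532°.
cos h₀ = −tan(-35.4°) tan(+31.532°) = 0.4360, h₀ = 1.1196 rad.
Bracket: h₀ sin ϕ sin δ + cos ϕ cos δ sin h₀ = 1.1196×-0.57928×0.52298 + 0.81513×0.85234×0.89992 = -0.339185 + 0.625236 = 0.286051.
Inverse-square distance factor (a/d)² = 0.9997² = 0.999400.
Q̄ = (S_0/π) × 0.999400 × [bracket] = (1981/π) × 0.999400 × 0.286051 = 180.3 W/m².

Q̄ ≈ 180 W/m²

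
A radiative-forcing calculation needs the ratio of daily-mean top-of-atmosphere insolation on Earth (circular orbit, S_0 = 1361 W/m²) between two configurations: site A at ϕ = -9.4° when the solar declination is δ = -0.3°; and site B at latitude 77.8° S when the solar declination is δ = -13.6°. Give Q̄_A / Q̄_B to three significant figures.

— Configuration A (ϕ=-9.4°):
cos h₀ = −tan(-9.4°) tan(-0.300°) = -0.0009, h₀ = 1.5717 rad.
Bracket: h₀ sin ϕ sin δ + cos ϕ cos δ sin h₀ = 1.5717×-0.16333×-0.00524 + 0.98657×0.99999×1.00000 = 0.001345 + 0.986560 = 0.987905.
Q̄ = (S_0/π) × [bracket] = (1361/π) × 0.987905 = 427.98 W/m².
— Configuration B (ϕ=-77.8°):
cos h₀ = −tan(-77.8°) tan(-13.600°) = -1.1189 ≤ −1 ⇒ polar day, h₀ = π.
Bracket: h₀ sin ϕ sin δ + cos ϕ cos δ sin h₀ = 3.1416×-0.97742×-0.23514 + 0.21132×0.97196×0.00000 = 0.722036 + 0.000000 = 0.722036.
Q̄ = (S_0/π) × [bracket] = (1361/π) × 0.722036 = 312.80 W/m².
Ratio Q̄_A / Q̄_B = 427.98 / 312.80 = 1.368.

Q̄_A / Q̄_B ≈ 1.37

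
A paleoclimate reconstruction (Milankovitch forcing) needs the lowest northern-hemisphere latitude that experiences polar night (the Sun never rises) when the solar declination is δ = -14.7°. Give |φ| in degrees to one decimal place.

|φ| = 75.3°

Polar night requires cos H₀ = −tan φ tan δ ≥ 1, i.e. tan φ tan δ ≤ −1.
The boundary is |tan φ| · |tan δ| = 1, so |φ| = 90° − |δ| = 90° − 14.7° = 75.3° in the northern hemisphere.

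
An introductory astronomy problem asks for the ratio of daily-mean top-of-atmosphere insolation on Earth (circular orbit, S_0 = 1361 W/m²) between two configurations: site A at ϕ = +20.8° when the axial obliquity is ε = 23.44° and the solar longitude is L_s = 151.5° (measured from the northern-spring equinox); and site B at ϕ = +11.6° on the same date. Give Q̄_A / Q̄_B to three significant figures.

Q̄_A / Q̄_B ≈ 1.00

— Configuration A (ϕ=+20.8°):
Solar declination: sin δ = sin ε · sin L_s = sin 23.44° × sin 151.5° = 0.18981, so δ = +10.942°.
cos h₀ = −tan(+20.8°) tan(+10.942°) = -0.0734, h₀ = 1.6443 rad.
Bracket: h₀ sin ϕ sin δ + cos ϕ cos δ sin h₀ = 1.6443×0.35511×0.18981 + 0.93483×0.98182×0.99730 = 0.110831 + 0.915357 = 1.026188.
Q̄ = (S_0/π) × [bracket] = (1361/π) × 1.026188 = 444.56 W/m².
— Configuration B (ϕ=+11.6°):
cos h₀ = −tan(+11.6°) tan(+10.942°) = -0.0397, h₀ = 1.6105 rad.
Bracket: h₀ sin ϕ sin δ + cos ϕ cos δ sin h₀ = 1.6105×0.20108×0.18981 + 0.97958×0.98182×0.99921 = 0.061468 + 0.961011 = 1.022479.
Q̄ = (S_0/π) × [bracket] = (1361/π) × 1.022479 = 442.96 W/m².
Ratio Q̄_A / Q̄_B = 444.56 / 442.96 = 1.004.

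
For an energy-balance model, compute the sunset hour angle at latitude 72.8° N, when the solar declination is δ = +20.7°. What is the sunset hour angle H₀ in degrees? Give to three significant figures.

H₀ = 180°

Sunrise equation: cos H₀ = −tan φ · tan δ = -1.2207 ≤ −1, so the Sun never sets (polar day) and H₀ = π.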